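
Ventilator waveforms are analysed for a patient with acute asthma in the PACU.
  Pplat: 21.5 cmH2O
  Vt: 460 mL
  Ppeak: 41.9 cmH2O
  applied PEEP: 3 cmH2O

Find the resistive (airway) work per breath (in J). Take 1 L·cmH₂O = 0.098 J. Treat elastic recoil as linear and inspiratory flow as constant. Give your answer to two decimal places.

With constant inspiratory flow the resistive pressure is constant at PIP − Pplat = 41.9 − 21.5 = 20.4 cmH2O, so resistive work = 20.4 × 0.460 = 9.384 L·cmH2O.
× 0.098 J/(L·cmH2O) → 0.9196 J.

0.92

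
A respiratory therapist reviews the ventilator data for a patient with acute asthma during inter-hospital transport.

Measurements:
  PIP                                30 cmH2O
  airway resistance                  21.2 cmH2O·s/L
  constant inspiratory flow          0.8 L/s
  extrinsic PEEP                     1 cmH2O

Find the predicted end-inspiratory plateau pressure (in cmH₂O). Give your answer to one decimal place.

Pplat = PIP − Raw × flow = 30 − 21.2 × 0.8 = 30 − 16.96 = 13.04 cmH2O.

13.0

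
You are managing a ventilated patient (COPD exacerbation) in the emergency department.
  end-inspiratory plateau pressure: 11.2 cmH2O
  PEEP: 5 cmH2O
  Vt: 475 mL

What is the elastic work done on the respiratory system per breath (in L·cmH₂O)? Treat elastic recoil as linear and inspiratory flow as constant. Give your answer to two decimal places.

Elastic work ≈ ½ × (Pplat − PEEP) × Vt = 0.5 × (11.2 − 5) × 0.475 L = 0.5 × 6.2 × 0.475 = 1.473 L·cmH2O.

1.47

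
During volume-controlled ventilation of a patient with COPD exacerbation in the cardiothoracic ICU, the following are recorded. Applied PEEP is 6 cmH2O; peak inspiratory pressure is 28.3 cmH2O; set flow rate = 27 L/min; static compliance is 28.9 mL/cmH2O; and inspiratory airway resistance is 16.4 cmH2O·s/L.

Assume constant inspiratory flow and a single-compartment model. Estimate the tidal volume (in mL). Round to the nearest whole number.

Flow: 27 L/min ÷ 60 = 0.45 L/s.
Equation of motion (constant flow): PIP = Vt/C + R·V̇ + PEEP.
Vt/C = PIP − R·V̇ − PEEP = 28.3 − 7.38 − 6 = 14.92 cmH2O.
Vt = C × 14.92 = 28.9 × 14.92 = 431.19 mL.

431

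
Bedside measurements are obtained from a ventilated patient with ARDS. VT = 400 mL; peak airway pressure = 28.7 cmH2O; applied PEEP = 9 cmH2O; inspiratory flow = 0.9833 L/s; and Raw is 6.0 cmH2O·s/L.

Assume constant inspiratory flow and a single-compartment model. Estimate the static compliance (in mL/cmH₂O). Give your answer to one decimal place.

29.0

Equation of motion (constant flow): PIP = Vt/C + R·V̇ + PEEP.
Vt/C = PIP − R·V̇ − PEEP = 28.7 − 6.0×0.9833 − 9 = 28.7 − 5.9 − 9 = 13.8 cmH2O.
C = Vt / 13.8 = 400 / 13.8 = 28.986 mL/cmH2O.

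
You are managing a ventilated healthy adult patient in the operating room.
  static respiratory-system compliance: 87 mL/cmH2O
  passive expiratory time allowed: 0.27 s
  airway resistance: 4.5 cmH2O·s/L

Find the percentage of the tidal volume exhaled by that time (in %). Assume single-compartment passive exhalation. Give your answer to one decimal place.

τ = R × C = 4.5 × 87 mL/cmH2O = 4.5 × 0.087 L/cmH2O = 0.3915 s.
Passive exhalation: V(t)/V₀ = e^(−t/τ) = e^(−0.27/0.3915) = 0.5017.
Fraction exhaled = 1 − 0.5017 = 0.4983 → 49.83%.

49.8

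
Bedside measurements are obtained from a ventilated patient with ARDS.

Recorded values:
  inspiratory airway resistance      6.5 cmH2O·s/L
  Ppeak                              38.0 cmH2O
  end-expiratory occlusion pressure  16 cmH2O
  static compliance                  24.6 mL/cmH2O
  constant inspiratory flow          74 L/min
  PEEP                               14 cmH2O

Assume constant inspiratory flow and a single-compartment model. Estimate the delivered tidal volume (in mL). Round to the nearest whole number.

Flow: 74 L/min ÷ 60 = 1.2333 L/s.
Total PEEP = 16 cmH2O (set 14 + intrinsic 2); this is the baseline alveolar pressure.
Equation of motion (constant flow): PIP = Vt/C + R·V̇ + PEEP.
Vt/C = PIP − R·V̇ − PEEP = 38.0 − 8.016 − 16 = 13.984 cmH2O.
Vt = C × 13.984 = 24.6 × 13.984 = 344.01 mL.

344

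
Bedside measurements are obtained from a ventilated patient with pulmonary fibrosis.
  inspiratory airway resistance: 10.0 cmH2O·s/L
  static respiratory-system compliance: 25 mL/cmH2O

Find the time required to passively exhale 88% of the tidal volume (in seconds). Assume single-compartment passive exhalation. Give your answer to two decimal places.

τ = R × C = 10.0 × 25 mL/cmH2O = 10.0 × 0.025 L/cmH2O = 0.25 s.
Exhaled fraction f = 1 − e^(−t/τ) → t = −τ·ln(1 − f) = −0.25·ln(0.12) = 0.5301 s.

0.53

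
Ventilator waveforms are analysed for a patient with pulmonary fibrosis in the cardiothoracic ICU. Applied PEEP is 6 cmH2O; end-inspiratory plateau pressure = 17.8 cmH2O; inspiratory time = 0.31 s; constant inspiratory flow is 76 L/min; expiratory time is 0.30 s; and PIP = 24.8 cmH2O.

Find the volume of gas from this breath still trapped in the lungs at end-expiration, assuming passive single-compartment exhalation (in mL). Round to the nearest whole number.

77

Flow: 76 L/min ÷ 60 = 1.2667 L/s.
Vt = flow × Ti = 1.2667 L/s × 0.31 s × 1000 mL/L = 392.68 mL.
R = (PIP − Pplat)/V̇ = (24.8 − 17.8) / 1.2667 = 7.0/1.2667 = 5.526 cmH2O·s/L.
C = Vt/(Pplat − PEEP) = 392.68 / (17.8 − 6) = 392.68/11.8 = 33.278 mL/cmH2O.
τ = R × C = 5.526 × 0.03328 L/cmH2O = 0.1839 s.
Fraction remaining = e^(−Te/τ) = e^(−0.30/0.1839) = 0.1957.
Trapped volume = 392.68 × 0.1957 = 76.847 mL.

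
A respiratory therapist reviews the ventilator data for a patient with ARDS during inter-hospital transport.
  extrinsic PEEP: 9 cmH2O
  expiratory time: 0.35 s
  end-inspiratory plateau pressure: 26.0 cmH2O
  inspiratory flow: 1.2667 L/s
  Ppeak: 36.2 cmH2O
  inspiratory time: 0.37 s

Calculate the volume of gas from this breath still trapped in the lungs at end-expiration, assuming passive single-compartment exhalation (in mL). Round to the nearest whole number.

97

Vt = flow × Ti = 1.2667 L/s × 0.37 s × 1000 mL/L = 468.68 mL.
R = (PIP − Pplat)/V̇ = (36.2 − 26.0) / 1.2667 = 10.2/1.2667 = 8.052 cmH2O·s/L.
C = Vt/(Pplat − PEEP) = 468.68 / (26.0 − 9) = 468.68/17.0 = 27.569 mL/cmH2O.
τ = R × C = 8.052 × 0.02757 L/cmH2O = 0.222 s.
Fraction remaining = e^(−Te/τ) = e^(−0.35/0.222) = 0.2067.
Trapped volume = 468.68 × 0.2067 = 96.876 mL.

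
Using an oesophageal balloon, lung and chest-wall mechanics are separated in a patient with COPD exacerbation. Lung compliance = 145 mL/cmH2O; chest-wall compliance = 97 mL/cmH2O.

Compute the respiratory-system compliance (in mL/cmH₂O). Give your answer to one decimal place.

Lung and chest wall are elastances in series: 1/Crs = 1/CL + 1/Ccw.
1/Crs = 1/145 + 1/97 = 0.01721.
Crs = 58.106 mL/cmH2O.

58.1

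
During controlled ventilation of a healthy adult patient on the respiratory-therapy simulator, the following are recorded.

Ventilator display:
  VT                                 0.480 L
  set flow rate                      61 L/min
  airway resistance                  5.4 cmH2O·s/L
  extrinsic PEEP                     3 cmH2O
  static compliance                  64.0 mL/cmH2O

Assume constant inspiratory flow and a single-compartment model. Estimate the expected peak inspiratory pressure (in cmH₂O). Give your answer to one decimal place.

Flow: 61 L/min ÷ 60 = 1.0167 L/s.
Equation of motion (constant flow): PIP = Vt/C + R·V̇ + PEEP.
PIP = 480/64.0 + 5.4×1.0167 + 3 = 7.5 + 5.49 + 3 = 15.99 cmH2O.

16.0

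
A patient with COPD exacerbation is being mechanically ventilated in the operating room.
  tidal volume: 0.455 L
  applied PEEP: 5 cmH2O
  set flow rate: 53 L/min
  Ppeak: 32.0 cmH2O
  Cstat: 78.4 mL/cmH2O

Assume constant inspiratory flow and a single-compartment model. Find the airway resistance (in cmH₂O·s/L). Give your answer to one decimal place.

Flow: 53 L/min ÷ 60 = 0.8833 L/s.
Equation of motion (constant flow): PIP = Vt/C + R·V̇ + PEEP.
R·V̇ = PIP − Vt/C − PEEP = 32.0 − 455/78.4 − 5 = 32.0 − 5.804 − 5 = 21.196 cmH2O.
R = 21.196 / 0.8833 = 23.996 cmH2O·s/L.

24.0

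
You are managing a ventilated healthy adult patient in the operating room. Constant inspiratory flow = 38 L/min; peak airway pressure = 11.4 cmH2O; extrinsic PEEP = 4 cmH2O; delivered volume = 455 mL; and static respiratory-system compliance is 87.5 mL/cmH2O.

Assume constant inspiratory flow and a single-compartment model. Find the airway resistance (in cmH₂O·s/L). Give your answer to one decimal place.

3.5

Flow: 38 L/min ÷ 60 = 0.6333 L/s.
Equation of motion (constant flow): PIP = Vt/C + R·V̇ + PEEP.
R·V̇ = PIP − Vt/C − PEEP = 11.4 − 455/87.5 − 4 = 11.4 − 5.2 − 4 = 2.2 cmH2O.
R = 2.2 / 0.6333 = 3.474 cmH2O·s/L.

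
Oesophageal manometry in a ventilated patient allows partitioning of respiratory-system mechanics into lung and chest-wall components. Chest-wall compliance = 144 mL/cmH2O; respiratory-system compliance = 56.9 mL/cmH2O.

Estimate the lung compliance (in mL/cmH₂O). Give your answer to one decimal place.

94.1

1/CL = 1/Crs − 1/Ccw.
1/CL = 1/56.9 − 1/144 = 0.01063.
CL = 94.073 mL/cmH2O.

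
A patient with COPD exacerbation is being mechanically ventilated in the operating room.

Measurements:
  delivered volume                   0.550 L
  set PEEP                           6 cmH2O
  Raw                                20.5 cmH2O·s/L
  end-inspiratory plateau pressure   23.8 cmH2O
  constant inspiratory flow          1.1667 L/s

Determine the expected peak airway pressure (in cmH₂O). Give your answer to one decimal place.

PIP = Pplat + Raw × flow = 23.8 + 20.5 × 1.1667 = 23.8 + 23.917 = 47.717 cmH2O.

47.7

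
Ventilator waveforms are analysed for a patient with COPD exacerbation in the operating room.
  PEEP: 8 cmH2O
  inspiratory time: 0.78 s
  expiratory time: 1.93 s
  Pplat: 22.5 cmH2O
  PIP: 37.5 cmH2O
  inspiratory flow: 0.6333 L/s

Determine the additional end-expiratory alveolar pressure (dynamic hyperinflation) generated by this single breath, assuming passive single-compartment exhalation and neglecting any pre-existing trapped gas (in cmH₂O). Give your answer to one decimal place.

Vt = flow × Ti = 0.6333 L/s × 0.78 s × 1000 mL/L = 493.97 mL.
R = (PIP − Pplat)/V̇ = (37.5 − 22.5) / 0.6333 = 15.0/0.6333 = 23.685 cmH2O·s/L.
C = Vt/(Pplat − PEEP) = 493.97 / (22.5 − 8) = 493.97/14.5 = 34.067 mL/cmH2O.
τ = R × C = 23.685 × 0.03407 L/cmH2O = 0.8069 s.
Fraction remaining = e^(−Te/τ) = e^(−1.93/0.8069) = 0.09146; trapped volume = 493.97 × 0.09146 = 45.178 mL.
Additional alveolar pressure from trapping ≈ V_trapped / C = 45.178 / 34.067 = 1.326 cmH2O.

1.3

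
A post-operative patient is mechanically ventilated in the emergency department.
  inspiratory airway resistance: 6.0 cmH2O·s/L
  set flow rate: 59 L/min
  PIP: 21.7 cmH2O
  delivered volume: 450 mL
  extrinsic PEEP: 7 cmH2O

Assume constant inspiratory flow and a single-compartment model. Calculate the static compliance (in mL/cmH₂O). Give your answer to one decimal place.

Flow: 59 L/min ÷ 60 = 0.9833 L/s.
Equation of motion (constant flow): PIP = Vt/C + R·V̇ + PEEP.
Vt/C = PIP − R·V̇ − PEEP = 21.7 − 6.0×0.9833 − 7 = 21.7 − 5.9 − 7 = 8.8 cmH2O.
C = Vt / 8.8 = 450 / 8.8 = 51.136 mL/cmH2O.

51.1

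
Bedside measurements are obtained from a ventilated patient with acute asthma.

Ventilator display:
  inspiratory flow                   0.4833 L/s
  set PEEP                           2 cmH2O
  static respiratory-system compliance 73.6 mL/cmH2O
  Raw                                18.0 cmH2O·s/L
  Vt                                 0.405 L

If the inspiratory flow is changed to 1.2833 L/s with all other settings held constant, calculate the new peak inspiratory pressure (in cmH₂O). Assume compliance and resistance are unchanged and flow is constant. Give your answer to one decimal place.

30.6

PIP = Vt/C + R·V̇ + PEEP (constant-flow equation of motion).
Only the resistive term changes: ΔPIP = R × ΔV̇ = 18.0 × (1.2833 − 0.4833) = 18.0 × 0.8 = 14.4 cmH2O.
Original PIP = 405/73.6 + 18.0×0.4833 + 2 = 16.202 cmH2O; new PIP = 16.202 + (14.4) = 30.602 cmH2O.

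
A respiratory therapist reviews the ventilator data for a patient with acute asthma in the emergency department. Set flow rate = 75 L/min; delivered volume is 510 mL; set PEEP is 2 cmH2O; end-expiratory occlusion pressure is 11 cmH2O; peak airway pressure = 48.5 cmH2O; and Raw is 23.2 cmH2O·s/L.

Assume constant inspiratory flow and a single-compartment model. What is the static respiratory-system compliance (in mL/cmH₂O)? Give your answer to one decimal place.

60.0

Flow: 75 L/min ÷ 60 = 1.25 L/s.
Total PEEP = 11 cmH2O (set 2 + intrinsic 9); this is the baseline alveolar pressure.
Equation of motion (constant flow): PIP = Vt/C + R·V̇ + PEEP.
Vt/C = PIP − R·V̇ − PEEP = 48.5 − 23.2×1.25 − 11 = 48.5 − 29.0 − 11 = 8.5 cmH2O.
C = Vt / 8.5 = 510 / 8.5 = 60.0 mL/cmH2O.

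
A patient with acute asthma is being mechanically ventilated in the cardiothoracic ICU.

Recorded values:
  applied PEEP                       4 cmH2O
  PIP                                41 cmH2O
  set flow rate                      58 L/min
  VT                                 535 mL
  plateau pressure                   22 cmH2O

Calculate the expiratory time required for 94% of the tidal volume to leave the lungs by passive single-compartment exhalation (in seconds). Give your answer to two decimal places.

1.64

Flow: 58 L/min ÷ 60 = 0.9667 L/s.
R = (PIP − Pplat)/V̇ = (41 − 22) / 0.9667 = 19.0/0.9667 = 19.654 cmH2O·s/L.
C = Vt/(Pplat − PEEP) = 535.0 / (22 − 4) = 535.0/18.0 = 29.722 mL/cmH2O.
τ = R × C = 19.654 × 0.02972 L/cmH2O = 0.5841 s.
t = −τ·ln(1 − 0.94) = −0.5841·ln(0.06) = 1.643 s.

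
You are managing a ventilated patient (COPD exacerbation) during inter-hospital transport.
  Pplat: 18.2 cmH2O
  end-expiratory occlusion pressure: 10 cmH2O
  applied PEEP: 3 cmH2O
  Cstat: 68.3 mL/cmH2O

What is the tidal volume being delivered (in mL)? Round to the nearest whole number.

End-expiratory occlusion gives total PEEP = 10 cmH2O (intrinsic PEEP = 10 − 3 = 7). Use total PEEP for the elastic gradient.
Vt = Cstat × (Pplat − PEEPtotal) = 68.3 × (18.2 − 10) = 68.3 × 8.2 = 560.06 mL.

560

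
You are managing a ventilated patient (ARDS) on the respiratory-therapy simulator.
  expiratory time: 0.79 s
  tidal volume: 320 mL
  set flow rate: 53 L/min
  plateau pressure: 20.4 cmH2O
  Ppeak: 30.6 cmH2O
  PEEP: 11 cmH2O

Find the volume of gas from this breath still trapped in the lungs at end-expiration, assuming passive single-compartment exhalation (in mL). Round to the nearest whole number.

43

Flow: 53 L/min ÷ 60 = 0.8833 L/s.
R = (PIP − Pplat)/V̇ = (30.6 − 20.4) / 0.8833 = 10.2/0.8833 = 11.548 cmH2O·s/L.
C = Vt/(Pplat − PEEP) = 320.0 / (20.4 − 11) = 320.0/9.4 = 34.043 mL/cmH2O.
τ = R × C = 11.548 × 0.03404 L/cmH2O = 0.3931 s.
Fraction remaining = e^(−Te/τ) = e^(−0.79/0.3931) = 0.134.
Trapped volume = 320.0 × 0.134 = 42.88 mL.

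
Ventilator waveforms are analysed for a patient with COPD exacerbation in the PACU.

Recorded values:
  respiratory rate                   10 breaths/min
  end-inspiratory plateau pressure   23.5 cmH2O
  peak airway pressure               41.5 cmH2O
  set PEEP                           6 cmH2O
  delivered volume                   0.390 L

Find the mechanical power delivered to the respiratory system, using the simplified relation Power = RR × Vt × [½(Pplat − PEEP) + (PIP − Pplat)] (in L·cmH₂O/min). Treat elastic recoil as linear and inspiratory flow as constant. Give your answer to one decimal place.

104.3

Per-breath work = Vt × [½(Pplat−PEEP) + (PIP−Pplat)] = 0.390 × [0.5×17.5 + 18.0] = 0.390 × 26.75 = 10.433 L·cmH2O.
Power = 10 × 10.433 = 104.33 L·cmH2O/min.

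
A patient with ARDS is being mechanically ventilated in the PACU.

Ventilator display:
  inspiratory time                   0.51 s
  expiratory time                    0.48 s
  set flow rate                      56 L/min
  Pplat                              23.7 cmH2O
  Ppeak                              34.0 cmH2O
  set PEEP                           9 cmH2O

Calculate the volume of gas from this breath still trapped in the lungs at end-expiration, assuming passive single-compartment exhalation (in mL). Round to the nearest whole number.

Flow: 56 L/min ÷ 60 = 0.9333 L/s.
Vt = flow × Ti = 0.9333 L/s × 0.51 s × 1000 mL/L = 475.98 mL.
R = (PIP − Pplat)/V̇ = (34.0 − 23.7) / 0.9333 = 10.3/0.9333 = 11.036 cmH2O·s/L.
C = Vt/(Pplat − PEEP) = 475.98 / (23.7 − 9) = 475.98/14.7 = 32.38 mL/cmH2O.
τ = R × C = 11.036 × 0.03238 L/cmH2O = 0.3573 s.
Fraction remaining = e^(−Te/τ) = e^(−0.48/0.3573) = 0.261.
Trapped volume = 475.98 × 0.261 = 124.23 mL.

124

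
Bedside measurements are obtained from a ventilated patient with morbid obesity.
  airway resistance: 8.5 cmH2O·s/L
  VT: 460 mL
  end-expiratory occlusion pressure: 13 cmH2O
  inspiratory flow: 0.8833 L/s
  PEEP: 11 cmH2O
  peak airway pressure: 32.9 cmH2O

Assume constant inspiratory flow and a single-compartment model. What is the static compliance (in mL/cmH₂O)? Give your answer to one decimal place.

37.1

Total PEEP = 13 cmH2O (set 11 + intrinsic 2); this is the baseline alveolar pressure.
Equation of motion (constant flow): PIP = Vt/C + R·V̇ + PEEP.
Vt/C = PIP − R·V̇ − PEEP = 32.9 − 8.5×0.8833 − 13 = 32.9 − 7.508 − 13 = 12.392 cmH2O.
C = Vt / 12.392 = 460 / 12.392 = 37.121 mL/cmH2O.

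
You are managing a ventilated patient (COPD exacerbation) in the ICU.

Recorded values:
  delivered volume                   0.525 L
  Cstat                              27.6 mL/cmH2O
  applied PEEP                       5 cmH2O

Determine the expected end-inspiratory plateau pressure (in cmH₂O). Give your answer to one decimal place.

Pplat = PEEP + Vt / Cstat = 5 + 525 / 27.6 = 5 + 19.022 = 24.022 cmH2O.

24.0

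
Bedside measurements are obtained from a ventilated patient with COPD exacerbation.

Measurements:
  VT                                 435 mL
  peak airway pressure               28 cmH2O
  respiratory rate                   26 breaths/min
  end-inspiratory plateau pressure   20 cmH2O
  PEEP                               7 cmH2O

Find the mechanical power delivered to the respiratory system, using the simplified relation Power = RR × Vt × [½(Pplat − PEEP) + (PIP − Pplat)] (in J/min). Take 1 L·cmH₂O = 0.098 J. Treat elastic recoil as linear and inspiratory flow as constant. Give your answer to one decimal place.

Per-breath work = Vt × [½(Pplat−PEEP) + (PIP−Pplat)] = 0.435 × [0.5×13.0 + 8.0] = 0.435 × 14.5 = 6.308 L·cmH2O.
Power = 26 × 6.308 = 164.01 L·cmH2O/min.
× 0.098 J/(L·cmH2O) → 16.073 J/min.

16.1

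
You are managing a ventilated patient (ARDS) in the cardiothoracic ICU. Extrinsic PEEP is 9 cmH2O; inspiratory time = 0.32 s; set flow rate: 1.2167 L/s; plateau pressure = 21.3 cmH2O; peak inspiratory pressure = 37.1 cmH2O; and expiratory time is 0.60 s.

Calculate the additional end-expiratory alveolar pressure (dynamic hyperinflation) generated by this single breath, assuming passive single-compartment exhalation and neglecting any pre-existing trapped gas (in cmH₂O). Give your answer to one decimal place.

2.9

Vt = flow × Ti = 1.2167 L/s × 0.32 s × 1000 mL/L = 389.34 mL.
R = (PIP − Pplat)/V̇ = (37.1 − 21.3) / 1.2167 = 15.8/1.2167 = 12.986 cmH2O·s/L.
C = Vt/(Pplat − PEEP) = 389.34 / (21.3 − 9) = 389.34/12.3 = 31.654 mL/cmH2O.
τ = R × C = 12.986 × 0.03165 L/cmH2O = 0.411 s.
Fraction remaining = e^(−Te/τ) = e^(−0.60/0.411) = 0.2323; trapped volume = 389.34 × 0.2323 = 90.444 mL.
Additional alveolar pressure from trapping ≈ V_trapped / C = 90.444 / 31.654 = 2.857 cmH2O.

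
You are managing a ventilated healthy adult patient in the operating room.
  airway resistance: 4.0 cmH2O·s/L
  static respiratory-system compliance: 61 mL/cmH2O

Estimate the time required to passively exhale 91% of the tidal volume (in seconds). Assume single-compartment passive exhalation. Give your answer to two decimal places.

τ = R × C = 4.0 × 61 mL/cmH2O = 4.0 × 0.061 L/cmH2O = 0.244 s.
Exhaled fraction f = 1 − e^(−t/τ) → t = −τ·ln(1 − f) = −0.244·ln(0.09) = 0.5875 s.

0.59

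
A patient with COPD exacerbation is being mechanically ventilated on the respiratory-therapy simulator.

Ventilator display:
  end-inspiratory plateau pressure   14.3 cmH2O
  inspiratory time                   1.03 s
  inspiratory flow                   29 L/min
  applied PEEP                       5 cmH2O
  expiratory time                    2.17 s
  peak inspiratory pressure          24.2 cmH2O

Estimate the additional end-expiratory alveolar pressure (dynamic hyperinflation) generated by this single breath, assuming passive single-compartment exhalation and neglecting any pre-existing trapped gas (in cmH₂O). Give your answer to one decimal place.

1.3

Flow: 29 L/min ÷ 60 = 0.4833 L/s.
Vt = flow × Ti = 0.4833 L/s × 1.03 s × 1000 mL/L = 497.8 mL.
R = (PIP − Pplat)/V̇ = (24.2 − 14.3) / 0.4833 = 9.9/0.4833 = 20.484 cmH2O·s/L.
C = Vt/(Pplat − PEEP) = 497.8 / (14.3 − 5) = 497.8/9.3 = 53.527 mL/cmH2O.
τ = R × C = 20.484 × 0.05353 L/cmH2O = 1.097 s.
Fraction remaining = e^(−Te/τ) = e^(−2.17/1.097) = 0.1383; trapped volume = 497.8 × 0.1383 = 68.846 mL.
Additional alveolar pressure from trapping ≈ V_trapped / C = 68.846 / 53.527 = 1.286 cmH2O.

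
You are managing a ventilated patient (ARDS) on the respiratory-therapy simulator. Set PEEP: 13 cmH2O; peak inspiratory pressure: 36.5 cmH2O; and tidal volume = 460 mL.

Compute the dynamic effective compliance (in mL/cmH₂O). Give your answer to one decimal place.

Dynamic compliance = Vt / (PIP − PEEP) = 460 / (36.5 − 13) = 460 / 23.5 = 19.574 mL/cmH2O.

19.6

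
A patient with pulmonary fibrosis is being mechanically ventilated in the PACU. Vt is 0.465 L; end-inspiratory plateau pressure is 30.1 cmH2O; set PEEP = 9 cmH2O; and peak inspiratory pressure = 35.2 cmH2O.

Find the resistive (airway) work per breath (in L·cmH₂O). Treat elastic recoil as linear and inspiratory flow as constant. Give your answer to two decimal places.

With constant inspiratory flow the resistive pressure is constant at PIP − Pplat = 35.2 − 30.1 = 5.1 cmH2O, so resistive work = 5.1 × 0.465 = 2.372 L·cmH2O.

2.37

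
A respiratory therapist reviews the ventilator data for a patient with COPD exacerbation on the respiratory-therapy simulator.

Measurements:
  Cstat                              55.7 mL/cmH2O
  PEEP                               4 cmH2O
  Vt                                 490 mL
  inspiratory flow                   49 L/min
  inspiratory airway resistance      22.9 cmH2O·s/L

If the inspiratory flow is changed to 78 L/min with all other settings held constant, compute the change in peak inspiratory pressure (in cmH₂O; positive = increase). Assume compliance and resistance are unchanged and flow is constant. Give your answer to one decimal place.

11.1

Flow: 49 L/min ÷ 60 = 0.8167 L/s.
New flow: 78 L/min ÷ 60 = 1.3 L/s.
PIP = Vt/C + R·V̇ + PEEP (constant-flow equation of motion).
Only the resistive term changes: ΔPIP = R × ΔV̇ = 22.9 × (1.3 − 0.8167) = 22.9 × 0.4833 = 11.068 cmH2O.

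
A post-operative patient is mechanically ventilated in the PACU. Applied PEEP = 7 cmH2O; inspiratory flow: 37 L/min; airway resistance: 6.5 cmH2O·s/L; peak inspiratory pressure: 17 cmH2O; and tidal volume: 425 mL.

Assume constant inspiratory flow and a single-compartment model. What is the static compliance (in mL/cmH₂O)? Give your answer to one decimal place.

Flow: 37 L/min ÷ 60 = 0.6167 L/s.
Equation of motion (constant flow): PIP = Vt/C + R·V̇ + PEEP.
Vt/C = PIP − R·V̇ − PEEP = 17 − 6.5×0.6167 − 7 = 17 − 4.009 − 7 = 5.991 cmH2O.
C = Vt / 5.991 = 425 / 5.991 = 70.94 mL/cmH2O.

70.9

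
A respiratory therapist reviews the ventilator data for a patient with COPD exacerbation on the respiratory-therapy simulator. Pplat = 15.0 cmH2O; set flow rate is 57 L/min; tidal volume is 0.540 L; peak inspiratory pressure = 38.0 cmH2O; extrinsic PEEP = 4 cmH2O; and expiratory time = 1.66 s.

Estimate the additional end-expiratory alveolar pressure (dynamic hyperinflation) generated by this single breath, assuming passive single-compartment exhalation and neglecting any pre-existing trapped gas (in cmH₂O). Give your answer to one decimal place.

Flow: 57 L/min ÷ 60 = 0.95 L/s.
R = (PIP − Pplat)/V̇ = (38.0 − 15.0) / 0.95 = 23.0/0.95 = 24.211 cmH2O·s/L.
C = Vt/(Pplat − PEEP) = 540.0 / (15.0 − 4) = 540.0/11.0 = 49.091 mL/cmH2O.
τ = R × C = 24.211 × 0.04909 L/cmH2O = 1.189 s.
Fraction remaining = e^(−Te/τ) = e^(−1.66/1.189) = 0.2476; trapped volume = 540.0 × 0.2476 = 133.7 mL.
Additional alveolar pressure from trapping ≈ V_trapped / C = 133.7 / 49.091 = 2.724 cmH2O.

2.7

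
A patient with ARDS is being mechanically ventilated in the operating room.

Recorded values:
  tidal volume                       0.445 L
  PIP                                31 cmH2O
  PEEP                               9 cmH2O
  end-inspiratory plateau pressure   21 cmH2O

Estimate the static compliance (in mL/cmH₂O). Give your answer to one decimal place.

Cstat = Vt / (Pplat − PEEP) = 445 / (21 − 9) = 445 / 12.0 = 37.083 mL/cmH2O.

37.1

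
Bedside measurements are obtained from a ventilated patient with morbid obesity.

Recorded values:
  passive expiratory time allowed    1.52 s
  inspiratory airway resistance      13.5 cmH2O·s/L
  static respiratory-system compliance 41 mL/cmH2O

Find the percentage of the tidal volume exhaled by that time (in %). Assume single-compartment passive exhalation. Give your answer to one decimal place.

τ = R × C = 13.5 × 41 mL/cmH2O = 13.5 × 0.041 L/cmH2O = 0.5535 s.
Passive exhalation: V(t)/V₀ = e^(−t/τ) = e^(−1.52/0.5535) = 0.06417.
Fraction exhaled = 1 − 0.06417 = 0.9358 → 93.58%.

93.6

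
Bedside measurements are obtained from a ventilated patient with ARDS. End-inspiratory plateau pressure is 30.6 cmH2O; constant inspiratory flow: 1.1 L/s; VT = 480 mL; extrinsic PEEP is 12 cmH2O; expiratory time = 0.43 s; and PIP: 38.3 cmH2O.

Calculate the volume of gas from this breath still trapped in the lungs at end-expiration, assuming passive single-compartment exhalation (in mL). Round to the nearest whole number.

44

R = (PIP − Pplat)/V̇ = (38.3 − 30.6) / 1.1 = 7.7/1.1 = 7.0 cmH2O·s/L.
C = Vt/(Pplat − PEEP) = 480.0 / (30.6 − 12) = 480.0/18.6 = 25.806 mL/cmH2O.
τ = R × C = 7.0 × 0.02581 L/cmH2O = 0.1807 s.
Fraction remaining = e^(−Te/τ) = e^(−0.43/0.1807) = 0.09258.
Trapped volume = 480.0 × 0.09258 = 44.438 mL.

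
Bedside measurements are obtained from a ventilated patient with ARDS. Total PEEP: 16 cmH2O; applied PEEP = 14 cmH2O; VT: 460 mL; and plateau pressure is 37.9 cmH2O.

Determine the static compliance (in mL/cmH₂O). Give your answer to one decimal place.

End-expiratory occlusion gives total PEEP = 16 cmH2O (intrinsic PEEP = 16 − 14 = 2). Use total PEEP for the elastic gradient.
Cstat = Vt / (Pplat − PEEPtotal) = 460 / (37.9 − 16) = 460 / 21.9 = 21.005 mL/cmH2O.

21.0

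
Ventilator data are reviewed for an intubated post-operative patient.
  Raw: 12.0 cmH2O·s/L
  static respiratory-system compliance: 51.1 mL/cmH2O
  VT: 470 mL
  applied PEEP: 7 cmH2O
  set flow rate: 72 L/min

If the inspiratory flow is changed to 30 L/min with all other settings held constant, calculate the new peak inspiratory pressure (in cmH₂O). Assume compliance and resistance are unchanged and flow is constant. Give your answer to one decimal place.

22.2

Flow: 72 L/min ÷ 60 = 1.2 L/s.
New flow: 30 L/min ÷ 60 = 0.5 L/s.
PIP = Vt/C + R·V̇ + PEEP (constant-flow equation of motion).
Only the resistive term changes: ΔPIP = R × ΔV̇ = 12.0 × (0.5 − 1.2) = 12.0 × -0.7 = -8.4 cmH2O.
Original PIP = 470/51.1 + 12.0×1.2 + 7 = 30.598 cmH2O; new PIP = 30.598 + (-8.4) = 22.198 cmH2O.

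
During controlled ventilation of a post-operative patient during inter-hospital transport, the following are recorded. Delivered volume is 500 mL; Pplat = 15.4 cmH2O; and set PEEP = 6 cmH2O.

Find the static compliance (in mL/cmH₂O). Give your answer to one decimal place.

53.2

Cstat = Vt / (Pplat − PEEP) = 500 / (15.4 − 6) = 500 / 9.4 = 53.191 mL/cmH2O.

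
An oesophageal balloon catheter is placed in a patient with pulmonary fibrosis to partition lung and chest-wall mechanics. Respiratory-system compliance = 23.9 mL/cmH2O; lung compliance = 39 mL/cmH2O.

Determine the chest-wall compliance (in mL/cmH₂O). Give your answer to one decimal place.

61.7

1/Ccw = 1/Crs − 1/CL.
1/Ccw = 1/23.9 − 1/39 = 0.0162.
Ccw = 61.728 mL/cmH2O.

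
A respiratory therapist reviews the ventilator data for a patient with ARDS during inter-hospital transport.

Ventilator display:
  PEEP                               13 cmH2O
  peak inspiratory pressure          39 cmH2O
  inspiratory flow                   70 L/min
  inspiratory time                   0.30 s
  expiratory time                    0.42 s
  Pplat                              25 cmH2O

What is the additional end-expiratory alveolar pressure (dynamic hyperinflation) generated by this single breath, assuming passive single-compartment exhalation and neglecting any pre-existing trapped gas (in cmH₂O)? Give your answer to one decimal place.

Flow: 70 L/min ÷ 60 = 1.1667 L/s.
Vt = flow × Ti = 1.1667 L/s × 0.30 s × 1000 mL/L = 350.01 mL.
R = (PIP − Pplat)/V̇ = (39 − 25) / 1.1667 = 14.0/1.1667 = 12.0 cmH2O·s/L.
C = Vt/(Pplat − PEEP) = 350.01 / (25 − 13) = 350.01/12.0 = 29.168 mL/cmH2O.
τ = R × C = 12.0 × 0.02917 L/cmH2O = 0.35 s.
Fraction remaining = e^(−Te/τ) = e^(−0.42/0.35) = 0.3012; trapped volume = 350.01 × 0.3012 = 105.42 mL.
Additional alveolar pressure from trapping ≈ V_trapped / C = 105.42 / 29.168 = 3.614 cmH2O.

3.6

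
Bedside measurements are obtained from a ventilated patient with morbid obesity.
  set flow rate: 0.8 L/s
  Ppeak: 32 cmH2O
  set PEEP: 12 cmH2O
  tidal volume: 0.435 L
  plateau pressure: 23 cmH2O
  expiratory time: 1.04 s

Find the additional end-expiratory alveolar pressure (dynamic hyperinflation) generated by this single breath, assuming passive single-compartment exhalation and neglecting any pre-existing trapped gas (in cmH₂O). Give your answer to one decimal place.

1.1

R = (PIP − Pplat)/V̇ = (32 − 23) / 0.8 = 9.0/0.8 = 11.25 cmH2O·s/L.
C = Vt/(Pplat − PEEP) = 435.0 / (23 − 12) = 435.0/11.0 = 39.545 mL/cmH2O.
τ = R × C = 11.25 × 0.03955 L/cmH2O = 0.4449 s.
Fraction remaining = e^(−Te/τ) = e^(−1.04/0.4449) = 0.09656; trapped volume = 435.0 × 0.09656 = 42.004 mL.
Additional alveolar pressure from trapping ≈ V_trapped / C = 42.004 / 39.545 = 1.062 cmH2O.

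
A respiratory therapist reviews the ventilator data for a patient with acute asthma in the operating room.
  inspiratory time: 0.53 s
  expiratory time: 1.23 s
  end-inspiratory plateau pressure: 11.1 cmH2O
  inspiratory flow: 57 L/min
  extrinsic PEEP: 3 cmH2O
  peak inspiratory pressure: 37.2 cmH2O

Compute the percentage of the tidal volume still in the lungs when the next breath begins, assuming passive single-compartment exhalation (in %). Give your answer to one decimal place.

48.7

Flow: 57 L/min ÷ 60 = 0.95 L/s.
Vt = flow × Ti = 0.95 L/s × 0.53 s × 1000 mL/L = 503.5 mL.
R = (PIP − Pplat)/V̇ = (37.2 − 11.1) / 0.95 = 26.1/0.95 = 27.474 cmH2O·s/L.
C = Vt/(Pplat − PEEP) = 503.5 / (11.1 − 3) = 503.5/8.1 = 62.16 mL/cmH2O.
τ = R × C = 27.474 × 0.06216 L/cmH2O = 1.708 s.
Fraction remaining at end-expiration = e^(−Te/τ) = e^(−1.23/1.708) = 0.4867 → 48.67%.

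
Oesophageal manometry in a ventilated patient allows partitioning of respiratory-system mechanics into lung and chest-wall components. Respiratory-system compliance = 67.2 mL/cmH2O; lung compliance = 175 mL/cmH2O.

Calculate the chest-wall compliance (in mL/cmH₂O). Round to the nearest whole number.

109

1/Ccw = 1/Crs − 1/CL.
1/Ccw = 1/67.2 − 1/175 = 0.009167.
Ccw = 109.09 mL/cmH2O.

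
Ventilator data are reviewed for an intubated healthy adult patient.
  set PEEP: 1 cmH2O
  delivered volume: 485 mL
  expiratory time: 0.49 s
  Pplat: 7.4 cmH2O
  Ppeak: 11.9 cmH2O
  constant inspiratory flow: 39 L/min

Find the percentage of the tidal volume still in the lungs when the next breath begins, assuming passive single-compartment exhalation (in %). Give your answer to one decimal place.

Flow: 39 L/min ÷ 60 = 0.65 L/s.
R = (PIP − Pplat)/V̇ = (11.9 − 7.4) / 0.65 = 4.5/0.65 = 6.923 cmH2O·s/L.
C = Vt/(Pplat − PEEP) = 485.0 / (7.4 − 1) = 485.0/6.4 = 75.781 mL/cmH2O.
τ = R × C = 6.923 × 0.07578 L/cmH2O = 0.5246 s.
Fraction remaining at end-expiration = e^(−Te/τ) = e^(−0.49/0.5246) = 0.393 → 39.3%.

39.3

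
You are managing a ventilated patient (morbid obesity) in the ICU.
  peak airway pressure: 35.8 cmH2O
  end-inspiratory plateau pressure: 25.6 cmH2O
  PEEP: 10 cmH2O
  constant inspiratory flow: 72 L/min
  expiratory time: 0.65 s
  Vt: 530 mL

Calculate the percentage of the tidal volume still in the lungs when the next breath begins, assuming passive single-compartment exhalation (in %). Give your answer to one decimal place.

10.5

Flow: 72 L/min ÷ 60 = 1.2 L/s.
R = (PIP − Pplat)/V̇ = (35.8 − 25.6) / 1.2 = 10.2/1.2 = 8.5 cmH2O·s/L.
C = Vt/(Pplat − PEEP) = 530.0 / (25.6 − 10) = 530.0/15.6 = 33.974 mL/cmH2O.
τ = R × C = 8.5 × 0.03397 L/cmH2O = 0.2887 s.
Fraction remaining at end-expiration = e^(−Te/τ) = e^(−0.65/0.2887) = 0.1052 → 10.52%.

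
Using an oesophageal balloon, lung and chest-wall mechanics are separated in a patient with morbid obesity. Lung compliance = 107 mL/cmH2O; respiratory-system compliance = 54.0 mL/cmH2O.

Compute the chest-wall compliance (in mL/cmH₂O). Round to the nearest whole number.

109

1/Ccw = 1/Crs − 1/CL.
1/Ccw = 1/54.0 − 1/107 = 0.009173.
Ccw = 109.02 mL/cmH2O.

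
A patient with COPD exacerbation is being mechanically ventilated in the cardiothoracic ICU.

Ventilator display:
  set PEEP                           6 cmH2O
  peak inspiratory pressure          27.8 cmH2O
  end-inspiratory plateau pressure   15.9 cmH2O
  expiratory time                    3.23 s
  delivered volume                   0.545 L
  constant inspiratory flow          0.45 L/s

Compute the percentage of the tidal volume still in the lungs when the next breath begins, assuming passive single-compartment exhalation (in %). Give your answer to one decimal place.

R = (PIP − Pplat)/V̇ = (27.8 − 15.9) / 0.45 = 11.9/0.45 = 26.444 cmH2O·s/L.
C = Vt/(Pplat − PEEP) = 545.0 / (15.9 − 6) = 545.0/9.9 = 55.051 mL/cmH2O.
τ = R × C = 26.444 × 0.05505 L/cmH2O = 1.456 s.
Fraction remaining at end-expiration = e^(−Te/τ) = e^(−3.23/1.456) = 0.1088 → 10.88%.

10.9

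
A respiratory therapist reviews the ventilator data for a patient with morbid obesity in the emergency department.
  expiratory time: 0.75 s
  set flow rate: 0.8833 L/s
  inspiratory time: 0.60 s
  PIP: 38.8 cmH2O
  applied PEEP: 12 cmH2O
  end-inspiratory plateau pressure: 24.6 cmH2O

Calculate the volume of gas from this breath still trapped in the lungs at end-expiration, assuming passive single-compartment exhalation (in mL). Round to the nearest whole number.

Vt = flow × Ti = 0.8833 L/s × 0.60 s × 1000 mL/L = 529.98 mL.
R = (PIP − Pplat)/V̇ = (38.8 − 24.6) / 0.8833 = 14.2/0.8833 = 16.076 cmH2O·s/L.
C = Vt/(Pplat − PEEP) = 529.98 / (24.6 − 12) = 529.98/12.6 = 42.062 mL/cmH2O.
τ = R × C = 16.076 × 0.04206 L/cmH2O = 0.6762 s.
Fraction remaining = e^(−Te/τ) = e^(−0.75/0.6762) = 0.3298.
Trapped volume = 529.98 × 0.3298 = 174.79 mL.

175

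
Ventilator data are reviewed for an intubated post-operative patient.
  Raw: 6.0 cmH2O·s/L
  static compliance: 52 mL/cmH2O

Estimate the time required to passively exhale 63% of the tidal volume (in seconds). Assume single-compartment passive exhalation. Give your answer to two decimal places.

τ = R × C = 6.0 × 52 mL/cmH2O = 6.0 × 0.052 L/cmH2O = 0.312 s.
Exhaled fraction f = 1 − e^(−t/τ) → t = −τ·ln(1 − f) = −0.312·ln(0.37) = 0.3102 s.

0.31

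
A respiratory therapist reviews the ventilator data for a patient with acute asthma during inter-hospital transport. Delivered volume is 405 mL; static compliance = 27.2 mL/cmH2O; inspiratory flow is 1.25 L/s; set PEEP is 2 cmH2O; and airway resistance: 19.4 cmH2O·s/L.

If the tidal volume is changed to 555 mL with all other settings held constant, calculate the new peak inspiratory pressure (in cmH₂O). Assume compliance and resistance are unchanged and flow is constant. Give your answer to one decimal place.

PIP = Vt/C + R·V̇ + PEEP (constant-flow equation of motion).
Only the elastic term changes: ΔPIP = ΔVt / C = (555 − 405) / 27.2 = 5.515 cmH2O.
Original PIP = 405/27.2 + 19.4×1.25 + 2 = 41.14 cmH2O; new PIP = 41.14 + (5.515) = 46.655 cmH2O.

46.7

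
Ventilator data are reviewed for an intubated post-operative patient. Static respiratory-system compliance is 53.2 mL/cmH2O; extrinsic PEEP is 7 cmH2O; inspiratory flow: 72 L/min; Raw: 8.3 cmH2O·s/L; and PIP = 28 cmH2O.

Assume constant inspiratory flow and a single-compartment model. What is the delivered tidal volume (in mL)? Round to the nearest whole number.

587

Flow: 72 L/min ÷ 60 = 1.2 L/s.
Equation of motion (constant flow): PIP = Vt/C + R·V̇ + PEEP.
Vt/C = PIP − R·V̇ − PEEP = 28 − 9.96 − 7 = 11.04 cmH2O.
Vt = C × 11.04 = 53.2 × 11.04 = 587.33 mL.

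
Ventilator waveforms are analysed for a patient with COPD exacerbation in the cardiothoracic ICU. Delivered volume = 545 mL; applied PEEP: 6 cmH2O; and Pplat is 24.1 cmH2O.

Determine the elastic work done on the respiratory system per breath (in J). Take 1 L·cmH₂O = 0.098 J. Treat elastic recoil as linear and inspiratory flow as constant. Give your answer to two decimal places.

0.48

Elastic work ≈ ½ × (Pplat − PEEP) × Vt = 0.5 × (24.1 − 6) × 0.545 L = 0.5 × 18.1 × 0.545 = 4.932 L·cmH2O.
× 0.098 J/(L·cmH2O) → 0.4833 J.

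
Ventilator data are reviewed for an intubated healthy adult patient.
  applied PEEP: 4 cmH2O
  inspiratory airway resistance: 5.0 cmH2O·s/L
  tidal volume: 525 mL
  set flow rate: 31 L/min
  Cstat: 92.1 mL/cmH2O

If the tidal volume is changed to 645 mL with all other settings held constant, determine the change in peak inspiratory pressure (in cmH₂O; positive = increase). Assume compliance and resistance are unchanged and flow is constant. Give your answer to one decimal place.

1.3

PIP = Vt/C + R·V̇ + PEEP (constant-flow equation of motion).
Only the elastic term changes: ΔPIP = ΔVt / C = (645 − 525) / 92.1 = 1.303 cmH2O.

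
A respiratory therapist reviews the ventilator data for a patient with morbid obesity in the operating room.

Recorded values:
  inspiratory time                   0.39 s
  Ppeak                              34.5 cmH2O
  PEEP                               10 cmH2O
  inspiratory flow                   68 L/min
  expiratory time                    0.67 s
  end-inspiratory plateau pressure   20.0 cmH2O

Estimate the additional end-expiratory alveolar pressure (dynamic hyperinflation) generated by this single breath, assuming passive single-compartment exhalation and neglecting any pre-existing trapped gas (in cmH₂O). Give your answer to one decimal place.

Flow: 68 L/min ÷ 60 = 1.1333 L/s.
Vt = flow × Ti = 1.1333 L/s × 0.39 s × 1000 mL/L = 441.99 mL.
R = (PIP − Pplat)/V̇ = (34.5 − 20.0) / 1.1333 = 14.5/1.1333 = 12.794 cmH2O·s/L.
C = Vt/(Pplat − PEEP) = 441.99 / (20.0 − 10) = 441.99/10.0 = 44.199 mL/cmH2O.
τ = R × C = 12.794 × 0.0442 L/cmH2O = 0.5655 s.
Fraction remaining = e^(−Te/τ) = e^(−0.67/0.5655) = 0.3058; trapped volume = 441.99 × 0.3058 = 135.16 mL.
Additional alveolar pressure from trapping ≈ V_trapped / C = 135.16 / 44.199 = 3.058 cmH2O.

3.1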